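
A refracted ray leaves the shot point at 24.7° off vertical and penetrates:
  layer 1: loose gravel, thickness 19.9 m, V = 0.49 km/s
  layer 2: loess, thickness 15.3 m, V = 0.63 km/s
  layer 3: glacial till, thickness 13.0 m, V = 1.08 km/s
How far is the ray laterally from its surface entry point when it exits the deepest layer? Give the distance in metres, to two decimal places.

49.64 m

p = sin θ₁/V₁ = sin 24.7°/0.49 = 8.5279e-01 s/km is conserved through the stack.
Layer 1: θ = 24.70°; offset = 19.9·tan 24.70° = 9.1530 m.
Layer 2: sin θ = p·0.63 = 0.5373 → θ = 32.50°; offset = 15.3·tan 32.50° = 9.7461 m.
Layer 3: sin θ = p·1.08 = 0.9210 → θ = 67.07°; offset = 13.0·tan 67.07° = 30.7374 m.
Total horizontal offset = 49.6364 m.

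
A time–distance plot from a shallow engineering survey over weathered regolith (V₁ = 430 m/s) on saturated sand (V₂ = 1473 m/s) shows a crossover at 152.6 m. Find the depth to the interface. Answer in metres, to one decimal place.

56.5 m

x_cross = 2h·√((V₂+V₁)/(V₂−V₁)) → h = x_cross / (2·√((V₂+V₁)/(V₂−V₁))).
√((V₂+V₁)/(V₂−V₁)) = √((1473+430)/(1473−430)) = 1.3508.
h = 152.6 / (2·1.3508) = 56.49 m.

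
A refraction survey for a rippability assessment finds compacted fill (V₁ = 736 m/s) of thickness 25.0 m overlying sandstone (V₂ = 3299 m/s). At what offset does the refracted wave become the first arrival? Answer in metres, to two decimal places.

62.74 m

θ_c = arcsin(736/3299) = 12.89°, so cos θ_c = 0.9748 and tᵢ = 2h cos θ_c/V₁ = 0.0662 s.
At crossover x/V₁ = x/V₂ + tᵢ ⇒ x = tᵢ/(1/V₁ − 1/V₂) = 0.06622/(1.3587e-03 − 3.0312e-04) = 62.74 m.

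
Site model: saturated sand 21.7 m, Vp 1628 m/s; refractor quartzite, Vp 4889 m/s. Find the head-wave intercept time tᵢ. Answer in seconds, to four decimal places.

0.0251 s

θ_c = arcsin(V₁/V₂) = arcsin(1628/4889) = 19.45°; cos θ_c = 0.9429.
tᵢ = 2h·cos θ_c / V₁ = 2·21.7·0.9429 / 1628 = 0.02514 s.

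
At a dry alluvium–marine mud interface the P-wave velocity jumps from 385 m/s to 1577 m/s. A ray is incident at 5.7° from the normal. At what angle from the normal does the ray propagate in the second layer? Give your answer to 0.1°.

sin θ₁/V₁ = sin θ₂/V₂ ⇒ sin θ₂ = 1577·sin 5.7°/385 = 1577·0.0993/385 = 0.4068.
θ₂ = arcsin 0.4068 = 24.01° from the normal.

24.0°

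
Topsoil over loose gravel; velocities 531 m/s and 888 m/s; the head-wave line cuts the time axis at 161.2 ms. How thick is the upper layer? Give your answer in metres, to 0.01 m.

θ_c = arcsin(531/888) = 36.72°; cos θ_c = 0.8015.
tᵢ = 2h cos θ_c/V₁ ⇒ h = tᵢ·V₁/(2 cos θ_c) = 0.1612·531/(2·0.8015) = 53.40 m.

53.40 m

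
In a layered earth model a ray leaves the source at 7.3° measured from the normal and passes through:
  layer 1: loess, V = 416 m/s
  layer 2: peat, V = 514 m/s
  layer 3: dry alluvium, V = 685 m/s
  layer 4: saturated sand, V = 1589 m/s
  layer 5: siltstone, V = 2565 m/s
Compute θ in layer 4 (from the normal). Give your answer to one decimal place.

29.0°

Snell's law across each interface conserves sin θ / V, so sin θ_4 = V_4·sin θ₁/V₁.
sin θ_4 = 1589 × sin 7.3° / 416 = 0.4854.
θ_4 = arcsin 0.4854 = 29.04°.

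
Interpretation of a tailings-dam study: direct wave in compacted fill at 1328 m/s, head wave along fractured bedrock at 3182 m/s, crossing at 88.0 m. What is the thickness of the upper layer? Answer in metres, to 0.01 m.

x_cross = 2h·√((V₂+V₁)/(V₂−V₁)) → h = x_cross / (2·√((V₂+V₁)/(V₂−V₁))).
√((V₂+V₁)/(V₂−V₁)) = √((3182+1328)/(3182−1328)) = 1.5597.
h = 88.0 / (2·1.5597) = 28.21 m.

28.21 m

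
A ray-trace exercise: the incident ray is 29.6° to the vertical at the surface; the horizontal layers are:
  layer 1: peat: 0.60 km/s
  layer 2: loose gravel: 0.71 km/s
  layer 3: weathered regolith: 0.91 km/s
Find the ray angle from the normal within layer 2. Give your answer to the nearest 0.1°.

Snell's law across each interface conserves sin θ / V, so sin θ_2 = V_2·sin θ₁/V₁.
sin θ_2 = 0.71 × sin 29.6° / 0.60 = 0.5845.
θ_2 = arcsin 0.5845 = 35.77°.

35.8°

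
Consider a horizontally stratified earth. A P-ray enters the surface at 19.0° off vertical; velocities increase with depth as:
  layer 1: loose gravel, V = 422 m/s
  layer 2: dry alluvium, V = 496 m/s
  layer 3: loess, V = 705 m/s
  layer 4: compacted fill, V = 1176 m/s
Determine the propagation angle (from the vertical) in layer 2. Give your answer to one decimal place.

Ray parameter p = sin 19.0° / 422 = 7.7149e-04 s/m.
sin θ_2 = p·V_2 = 7.7149e-04 × 496 = 0.3827.
θ_2 = arcsin 0.3827 = 22.50°.

22.5°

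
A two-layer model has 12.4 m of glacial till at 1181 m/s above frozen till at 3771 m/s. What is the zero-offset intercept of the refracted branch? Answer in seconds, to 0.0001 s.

0.0199 s

tᵢ = 2h·√(V₂²−V₁²)/(V₁V₂).
√(V₂²−V₁²) = √(3771²−1181²) = 3581.3 m/s.
tᵢ = 2·12.4·3581.3/(1181·3771) = 0.01994 s.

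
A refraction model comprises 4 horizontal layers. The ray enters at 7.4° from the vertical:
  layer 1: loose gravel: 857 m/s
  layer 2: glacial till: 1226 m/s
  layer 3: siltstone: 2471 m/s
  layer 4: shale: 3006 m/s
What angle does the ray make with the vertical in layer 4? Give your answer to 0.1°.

26.9°

Ray parameter p = sin 7.4° / 857 = 1.5029e-04 s/m.
sin θ_4 = p·V_4 = 1.5029e-04 × 3006 = 0.4518.
θ_4 = 26.86° from the vertical.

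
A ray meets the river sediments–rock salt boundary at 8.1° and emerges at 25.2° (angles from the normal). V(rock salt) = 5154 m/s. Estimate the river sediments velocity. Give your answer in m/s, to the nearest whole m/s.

1706 m/s

Snell's law: sin 8.1°/V₁ = sin 25.2°/V₂.
V₁ = V₂·sin 8.1°/sin 25.2° = 5154 × 0.3309 = 1705.59 m/s.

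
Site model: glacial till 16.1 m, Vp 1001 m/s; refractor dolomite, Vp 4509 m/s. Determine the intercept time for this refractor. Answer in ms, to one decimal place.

tᵢ = 2h·√(V₂²−V₁²)/(V₁V₂).
√(V₂²−V₁²) = √(4509²−1001²) = 4396.5 m/s.
tᵢ = 2·16.1·4396.5/(1001·4509) = 0.03137 s.

31.4 ms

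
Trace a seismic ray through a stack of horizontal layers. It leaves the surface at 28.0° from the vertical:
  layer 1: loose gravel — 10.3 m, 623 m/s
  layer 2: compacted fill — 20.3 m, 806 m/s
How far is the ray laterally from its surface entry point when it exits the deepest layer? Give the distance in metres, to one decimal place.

Ray parameter p = sin 28.0° / 623 m/s = 7.5357e-04 s/m.
Layer 1: θ = 28.00°; offset = 10.3·tan 28.00° = 5.477 m.
Layer 2: sin θ = p·806 = 0.6074 → θ = 37.40°; offset = 20.3·tan 37.40° = 15.520 m.
Total horizontal offset = 20.997 m.

21.0 m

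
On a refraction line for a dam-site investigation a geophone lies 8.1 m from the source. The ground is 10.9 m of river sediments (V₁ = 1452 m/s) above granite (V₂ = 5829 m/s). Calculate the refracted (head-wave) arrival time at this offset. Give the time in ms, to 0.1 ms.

15.9 ms

t = x/V₂ + 2h·√(V₂²−V₁²)/(V₁V₂).
√(V₂²−V₁²) = √(5829²−1452²) = 5645.3 m/s; delay term = 2·10.9·5645.3/(1452·5829) = 0.01454 s.
t = 8.1/5829 + 0.01454 = 0.01593 s.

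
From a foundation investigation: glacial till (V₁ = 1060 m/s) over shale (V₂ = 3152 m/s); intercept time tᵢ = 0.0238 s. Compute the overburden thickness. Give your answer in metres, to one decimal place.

13.4 m

θ_c = arcsin(1060/3152) = 19.65°; cos θ_c = 0.9418.
tᵢ = 2h cos θ_c/V₁ ⇒ h = tᵢ·V₁/(2 cos θ_c) = 0.0238·1060/(2·0.9418) = 13.39 m.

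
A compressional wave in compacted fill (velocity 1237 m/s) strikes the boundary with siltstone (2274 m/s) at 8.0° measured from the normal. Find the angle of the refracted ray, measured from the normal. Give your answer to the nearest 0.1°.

14.8°

sin θ₁/V₁ = sin θ₂/V₂ ⇒ sin θ₂ = 2274·sin 8.0°/1237 = 2274·0.1392/1237 = 0.2558.
θ₂ = arcsin 0.2558 = 14.82° from the normal.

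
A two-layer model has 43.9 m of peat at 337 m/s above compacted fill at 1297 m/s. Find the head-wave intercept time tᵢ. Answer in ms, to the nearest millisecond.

252 ms

tᵢ = 2h·√(V₂²−V₁²)/(V₁V₂).
√(V₂²−V₁²) = √(1297²−337²) = 1252.5 m/s.
tᵢ = 2·43.9·1252.5/(337·1297) = 0.25159 s.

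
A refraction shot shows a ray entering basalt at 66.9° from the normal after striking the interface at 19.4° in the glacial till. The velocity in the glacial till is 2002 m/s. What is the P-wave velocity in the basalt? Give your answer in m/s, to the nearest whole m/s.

5544 m/s

sin 19.4° = 0.3322; sin 66.9° = 0.9198.
V₂ = V₁·(sin θ₂/sin θ₁) = 2002·(0.9198/0.3322) = 5543.94 m/s.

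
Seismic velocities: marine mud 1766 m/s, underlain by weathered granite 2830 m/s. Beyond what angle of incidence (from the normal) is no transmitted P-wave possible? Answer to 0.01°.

38.61°

At critical incidence the refracted ray runs along the interface (θ₂ = 90°), so sin θ_c = V₁/V₂.
θ_c = arcsin(1766/2830) = arcsin 0.6240 = 38.61°.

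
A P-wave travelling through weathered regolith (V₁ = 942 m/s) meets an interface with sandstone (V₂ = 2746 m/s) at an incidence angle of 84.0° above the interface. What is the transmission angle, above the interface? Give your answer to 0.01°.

Angle from the normal: 90° − 84.0° = 6.0°.
Snell's law: sin θ₂ = (V₂/V₁)·sin θ₁ = (2746/942)·sin 6.0° = 0.3047.
θ₂ = sin⁻¹(0.3047) = 17.74° (from vertical).
From the interface: 90° − 17.74° = 72.26°.

72.26°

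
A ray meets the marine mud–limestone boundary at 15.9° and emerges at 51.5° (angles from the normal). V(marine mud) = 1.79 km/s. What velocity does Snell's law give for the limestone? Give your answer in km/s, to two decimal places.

5.11 km/s

Snell's law: sin 15.9°/V₁ = sin 51.5°/V₂.
V₂ = V₁·sin 51.5°/sin 15.9° = 1.79 × 2.8567 = 5.11 km/s.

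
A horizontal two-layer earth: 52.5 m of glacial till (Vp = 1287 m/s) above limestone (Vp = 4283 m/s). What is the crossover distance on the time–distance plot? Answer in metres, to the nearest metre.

143 m

θ_c = arcsin(1287/4283) = 17.49°, so cos θ_c = 0.9538 and tᵢ = 2h cos θ_c/V₁ = 0.0778 s.
At crossover x/V₁ = x/V₂ + tᵢ ⇒ x = tᵢ/(1/V₁ − 1/V₂) = 0.07781/(7.7700e-04 − 2.3348e-04) = 143.17 m.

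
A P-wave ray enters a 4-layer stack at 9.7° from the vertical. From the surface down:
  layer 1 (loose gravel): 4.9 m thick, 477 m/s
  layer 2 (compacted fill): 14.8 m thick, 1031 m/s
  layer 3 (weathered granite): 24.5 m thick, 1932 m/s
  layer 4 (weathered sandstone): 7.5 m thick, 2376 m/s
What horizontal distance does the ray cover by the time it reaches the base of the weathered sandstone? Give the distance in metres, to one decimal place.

Ray parameter p = sin 9.7° / 477 m/s = 3.5323e-04 s/m.
Layer 1: θ = 9.70°; offset = 4.9·tan 9.70° = 0.838 m.
Layer 2: sin θ = p·1031 = 0.3642 → θ = 21.36°; offset = 14.8·tan 21.36° = 5.787 m.
Layer 3: sin θ = p·1932 = 0.6824 → θ = 43.03°; offset = 24.5·tan 43.03° = 22.874 m.
Layer 4: sin θ = p·2376 = 0.8393 → θ = 57.06°; offset = 7.5·tan 57.06° = 11.577 m.
Σ offsets = 41.076 m.

41.1 m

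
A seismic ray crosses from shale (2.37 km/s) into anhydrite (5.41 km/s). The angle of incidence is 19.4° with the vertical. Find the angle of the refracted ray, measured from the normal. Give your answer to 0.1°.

49.3°

sin θ₁/V₁ = sin θ₂/V₂ ⇒ sin θ₂ = 5.41·sin 19.4°/2.37 = 5.41·0.3322/2.37 = 0.7582.
θ₂ = arcsin 0.7582 = 49.31° from the normal.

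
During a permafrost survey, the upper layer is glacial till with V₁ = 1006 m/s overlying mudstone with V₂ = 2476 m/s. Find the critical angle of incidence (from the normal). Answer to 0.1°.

24.0°

Critical incidence: sin θ_c = V₁/V₂ = 1006/2476 = 0.4063.
θ_c = arcsin 0.4063 = 23.97°.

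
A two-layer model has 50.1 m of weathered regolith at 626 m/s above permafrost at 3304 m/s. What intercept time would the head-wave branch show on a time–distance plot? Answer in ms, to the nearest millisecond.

θ_c = arcsin(V₁/V₂) = arcsin(626/3304) = 10.92°; cos θ_c = 0.9819.
tᵢ = 2h·cos θ_c / V₁ = 2·50.1·0.9819 / 626 = 0.15716 s.

157 ms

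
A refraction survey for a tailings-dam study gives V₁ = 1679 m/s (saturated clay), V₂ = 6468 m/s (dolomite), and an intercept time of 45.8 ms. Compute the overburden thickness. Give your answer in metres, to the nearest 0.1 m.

θ_c = arcsin(1679/6468) = 15.05°; cos θ_c = 0.9657.
tᵢ = 2h cos θ_c/V₁ ⇒ h = tᵢ·V₁/(2 cos θ_c) = 0.0458·1679/(2·0.9657) = 39.81 m.

39.8 m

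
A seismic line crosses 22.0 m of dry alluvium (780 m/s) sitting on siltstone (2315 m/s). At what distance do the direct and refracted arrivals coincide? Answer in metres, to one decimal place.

θ_c = arcsin(780/2315) = 19.69°, so cos θ_c = 0.9415 and tᵢ = 2h cos θ_c/V₁ = 0.0531 s.
At crossover x/V₁ = x/V₂ + tᵢ ⇒ x = tᵢ/(1/V₁ − 1/V₂) = 0.05311/(1.2821e-03 − 4.3197e-04) = 62.48 m.

62.5 m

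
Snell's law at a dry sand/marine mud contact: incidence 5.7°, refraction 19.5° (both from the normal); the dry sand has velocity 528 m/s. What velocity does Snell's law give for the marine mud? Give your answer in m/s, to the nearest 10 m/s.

sin 5.7° = 0.0993; sin 19.5° = 0.3338.
V₂ = V₁·(sin θ₂/sin θ₁) = 528·(0.3338/0.0993) = 1774.57 m/s.

1770 m/s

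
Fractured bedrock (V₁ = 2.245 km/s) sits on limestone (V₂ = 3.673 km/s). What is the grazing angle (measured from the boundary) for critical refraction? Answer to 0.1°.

Critical incidence: sin θ_c = V₁/V₂ = 2.245/3.673 = 0.6112.
θ_c = arcsin 0.6112 = 37.68°.
Measured from the interface: 90° − 37.68° = 52.32°.

52.3°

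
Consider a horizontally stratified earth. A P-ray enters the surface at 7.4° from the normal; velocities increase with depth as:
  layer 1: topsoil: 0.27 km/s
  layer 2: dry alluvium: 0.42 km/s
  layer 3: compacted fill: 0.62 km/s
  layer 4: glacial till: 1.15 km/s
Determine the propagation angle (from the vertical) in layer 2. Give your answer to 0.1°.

11.6°

Ray parameter p = sin 7.4° / 0.27 = 4.7702e-01 s/km.
sin θ_2 = p·V_2 = 4.7702e-01 × 0.42 = 0.2003.
θ_2 = 11.56° from the vertical.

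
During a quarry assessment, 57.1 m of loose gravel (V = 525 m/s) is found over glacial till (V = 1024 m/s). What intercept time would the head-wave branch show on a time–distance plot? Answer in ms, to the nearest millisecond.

tᵢ = 2h·√(V₂²−V₁²)/(V₁V₂).
√(V₂²−V₁²) = √(1024²−525²) = 879.2 m/s.
tᵢ = 2·57.1·879.2/(525·1024) = 0.18676 s.

187 ms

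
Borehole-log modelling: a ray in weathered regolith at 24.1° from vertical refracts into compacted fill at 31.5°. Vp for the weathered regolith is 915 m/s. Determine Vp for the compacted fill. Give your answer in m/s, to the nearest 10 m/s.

Snell's law: sin 24.1°/V₁ = sin 31.5°/V₂.
V₂ = V₁·sin 31.5°/sin 24.1° = 915 × 1.2796 = 1170.83 m/s.

1170 m/s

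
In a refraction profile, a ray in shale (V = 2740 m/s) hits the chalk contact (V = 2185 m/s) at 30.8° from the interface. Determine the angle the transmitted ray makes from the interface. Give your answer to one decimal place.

Convert to the normal: θ₁ = 90° − 30.8° = 59.2°.
sin θ₁/V₁ = sin θ₂/V₂ ⇒ sin θ₂ = 2185·sin 59.2°/2740 = 2185·0.8590/2740 = 0.6850.
θ₂ = sin⁻¹(0.6850) = 43.23° (from vertical).
From the interface: 90° − 43.23° = 46.77°.

46.8°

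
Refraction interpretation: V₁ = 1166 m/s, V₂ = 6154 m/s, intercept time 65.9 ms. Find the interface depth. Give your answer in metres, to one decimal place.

h = tᵢ·V₁·V₂ / (2·√(V₂²−V₁²)).
√(V₂²−V₁²) = √(6154² − 1166²) = 6042.5 m/s.
h = 0.0659 s × 1166 × 6154 / (2 × 6042.5) = 39.13 m.

39.1 m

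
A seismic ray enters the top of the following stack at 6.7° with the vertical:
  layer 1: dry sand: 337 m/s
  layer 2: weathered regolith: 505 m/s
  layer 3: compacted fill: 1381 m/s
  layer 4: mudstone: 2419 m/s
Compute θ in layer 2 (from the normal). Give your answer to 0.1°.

Snell's law across each interface conserves sin θ / V, so sin θ_2 = V_2·sin θ₁/V₁.
sin θ_2 = 505 × sin 6.7° / 337 = 0.1748.
θ_2 = arcsin 0.1748 = 10.07°.

10.1°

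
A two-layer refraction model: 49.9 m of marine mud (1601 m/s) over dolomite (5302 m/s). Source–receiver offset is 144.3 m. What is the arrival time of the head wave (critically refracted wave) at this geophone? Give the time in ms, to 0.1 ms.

θ_c = arcsin(V₁/V₂) = arcsin(1601/5302) = 17.58°, cos θ_c = 0.9533.
Intercept time tᵢ = 2h cos θ_c / V₁ = 2·49.9·0.9533/1601 = 0.05943 s.
t = x/V₂ + tᵢ = 144.3/5302 + 0.05943 = 0.08664 s.

86.6 ms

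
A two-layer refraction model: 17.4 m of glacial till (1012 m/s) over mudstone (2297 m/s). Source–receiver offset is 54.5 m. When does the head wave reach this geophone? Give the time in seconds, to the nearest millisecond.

0.055 s

t = x/V₂ + 2h·√(V₂²−V₁²)/(V₁V₂).
√(V₂²−V₁²) = √(2297²−1012²) = 2062.1 m/s; delay term = 2·17.4·2062.1/(1012·2297) = 0.03087 s.
t = 54.5/2297 + 0.03087 = 0.05460 s.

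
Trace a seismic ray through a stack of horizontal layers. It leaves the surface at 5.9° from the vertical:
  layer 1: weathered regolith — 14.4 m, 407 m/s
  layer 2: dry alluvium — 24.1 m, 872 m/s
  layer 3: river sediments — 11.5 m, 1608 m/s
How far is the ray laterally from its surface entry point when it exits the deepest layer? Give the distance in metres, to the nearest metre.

12 m

Apply Snell's law at each interface; in layer i the horizontal offset is hᵢ·tan θᵢ.
Layer 1: θ = 5.90°; offset = 14.4·tan 5.90° = 1.488 m.
Layer 2: sin θ = 872·sin 5.9°/407 = 0.2202, θ = 12.72°; offset = 24.1·tan 12.72° = 5.441 m.
Layer 3: sin θ = 1608·sin 5.9°/407 = 0.4061, θ = 23.96°; offset = 11.5·tan 23.96° = 5.111 m.
Summing the layer offsets gives 12.040 m.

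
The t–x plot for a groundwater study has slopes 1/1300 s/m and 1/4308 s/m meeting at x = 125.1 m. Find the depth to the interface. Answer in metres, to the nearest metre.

46 m

h = (x_cross/2)·√((V₂−V₁)/(V₂+V₁)).
(V₂−V₁)/(V₂+V₁) = (4308−1300)/(4308+1300) = 0.5364; √ = 0.7324.
h = (125.1/2)·0.7324 = 45.81 m.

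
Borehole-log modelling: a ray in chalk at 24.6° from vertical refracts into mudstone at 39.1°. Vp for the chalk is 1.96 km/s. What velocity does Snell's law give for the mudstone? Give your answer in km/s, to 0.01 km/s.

2.97 km/s

sin 24.6° = 0.4163; sin 39.1° = 0.6307.
V₂ = V₁·(sin θ₂/sin θ₁) = 1.96·(0.6307/0.4163) = 2.97 km/s.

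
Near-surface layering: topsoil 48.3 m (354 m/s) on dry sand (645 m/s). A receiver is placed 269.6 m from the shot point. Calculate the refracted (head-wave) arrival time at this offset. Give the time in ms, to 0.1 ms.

t = x/V₂ + 2h·√(V₂²−V₁²)/(V₁V₂).
√(V₂²−V₁²) = √(645²−354²) = 539.2 m/s; delay term = 2·48.3·539.2/(354·645) = 0.22811 s.
t = 269.6/645 + 0.22811 = 0.64609 s.

646.1 ms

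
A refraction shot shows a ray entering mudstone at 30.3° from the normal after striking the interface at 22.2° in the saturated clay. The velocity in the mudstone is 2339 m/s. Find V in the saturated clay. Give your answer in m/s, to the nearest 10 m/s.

Snell's law: sin 22.2°/V₁ = sin 30.3°/V₂.
V₁ = V₂·sin 22.2°/sin 30.3° = 2339 × 0.7489 = 1751.68 m/s.

1750 m/s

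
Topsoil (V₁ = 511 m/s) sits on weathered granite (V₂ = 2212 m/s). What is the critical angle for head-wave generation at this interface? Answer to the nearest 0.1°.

Critical incidence: sin θ_c = V₁/V₂ = 511/2212 = 0.2310.
θ_c = arcsin 0.2310 = 13.36°.

13.4°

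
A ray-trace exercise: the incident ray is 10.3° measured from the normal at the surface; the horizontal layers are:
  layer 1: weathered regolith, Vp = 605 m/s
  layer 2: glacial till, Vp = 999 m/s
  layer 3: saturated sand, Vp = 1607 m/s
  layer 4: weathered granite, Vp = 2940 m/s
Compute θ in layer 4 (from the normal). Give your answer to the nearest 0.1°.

Snell's law across each interface conserves sin θ / V, so sin θ_4 = V_4·sin θ₁/V₁.
sin θ_4 = 2940 × sin 10.3° / 605 = 0.8689.
θ_4 = arcsin 0.8689 = 60.33°.

60.3°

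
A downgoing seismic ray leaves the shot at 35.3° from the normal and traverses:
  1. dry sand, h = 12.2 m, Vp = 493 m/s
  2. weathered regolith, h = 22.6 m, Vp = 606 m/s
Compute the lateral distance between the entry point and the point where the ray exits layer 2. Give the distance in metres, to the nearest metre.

31 m

Ray parameter p = sin 35.3° / 493 m/s = 1.1721e-03 s/m.
Layer 1: θ = 35.30°; offset = 12.2·tan 35.30° = 8.638 m.
Layer 2: sin θ = p·606 = 0.7103 → θ = 45.26°; offset = 22.6·tan 45.26° = 22.806 m.
Total horizontal offset = 31.444 m.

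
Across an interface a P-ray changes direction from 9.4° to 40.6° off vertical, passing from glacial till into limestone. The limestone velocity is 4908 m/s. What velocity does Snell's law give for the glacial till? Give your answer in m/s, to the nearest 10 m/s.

sin 9.4° = 0.1633; sin 40.6° = 0.6508.
V₁ = V₂·(sin θ₁/sin θ₂) = 4908·(0.1633/0.6508) = 1231.77 m/s.

1230 m/s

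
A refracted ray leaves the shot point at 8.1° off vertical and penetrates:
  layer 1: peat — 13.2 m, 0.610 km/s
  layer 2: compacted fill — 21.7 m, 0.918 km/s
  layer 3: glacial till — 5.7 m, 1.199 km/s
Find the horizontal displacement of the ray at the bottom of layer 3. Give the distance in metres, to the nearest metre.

Apply Snell's law at each interface; in layer i the horizontal offset is hᵢ·tan θᵢ.
Layer 1: θ = 8.10°; offset = 13.2·tan 8.10° = 1.879 m.
Layer 2: sin θ = 0.918·sin 8.1°/0.610 = 0.2120, θ = 12.24°; offset = 21.7·tan 12.24° = 4.708 m.
Layer 3: sin θ = 1.199·sin 8.1°/0.610 = 0.2770, θ = 16.08°; offset = 5.7·tan 16.08° = 1.643 m.
Σ offsets = 8.230 m.

8 m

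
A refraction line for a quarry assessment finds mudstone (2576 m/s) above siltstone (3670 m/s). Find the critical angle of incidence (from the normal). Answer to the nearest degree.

45°

Critical incidence: sin θ_c = V₁/V₂ = 2576/3670 = 0.7019.
θ_c = arcsin 0.7019 = 44.58°.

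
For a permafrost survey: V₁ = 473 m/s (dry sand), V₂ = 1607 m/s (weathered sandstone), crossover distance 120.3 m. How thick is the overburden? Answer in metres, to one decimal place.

x_cross = 2h·√((V₂+V₁)/(V₂−V₁)) → h = x_cross / (2·√((V₂+V₁)/(V₂−V₁))).
√((V₂+V₁)/(V₂−V₁)) = √((1607+473)/(1607−473)) = 1.3543.
h = 120.3 / (2·1.3543) = 44.41 m.

44.4 m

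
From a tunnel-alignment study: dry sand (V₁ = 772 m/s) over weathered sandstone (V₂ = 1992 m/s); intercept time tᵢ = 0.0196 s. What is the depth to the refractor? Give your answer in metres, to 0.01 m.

h = tᵢ·V₁·V₂ / (2·√(V₂²−V₁²)).
√(V₂²−V₁²) = √(1992² − 772²) = 1836.3 m/s.
h = 0.0196 s × 772 × 1992 / (2 × 1836.3) = 8.21 m.

8.21 m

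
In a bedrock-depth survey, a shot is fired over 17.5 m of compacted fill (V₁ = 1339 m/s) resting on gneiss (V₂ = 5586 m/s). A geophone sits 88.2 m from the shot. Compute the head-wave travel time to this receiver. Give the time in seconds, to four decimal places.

0.0412 s

θ_c = arcsin(V₁/V₂) = arcsin(1339/5586) = 13.87°, cos θ_c = 0.9708.
Intercept time tᵢ = 2h cos θ_c / V₁ = 2·17.5·0.9708/1339 = 0.02538 s.
t = x/V₂ + tᵢ = 88.2/5586 + 0.02538 = 0.04117 s.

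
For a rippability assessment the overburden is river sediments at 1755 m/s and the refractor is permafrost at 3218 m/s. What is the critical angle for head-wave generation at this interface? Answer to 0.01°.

33.05°

At critical incidence the refracted ray runs along the interface (θ₂ = 90°), so sin θ_c = V₁/V₂.
θ_c = arcsin(1755/3218) = arcsin 0.5454 = 33.05°.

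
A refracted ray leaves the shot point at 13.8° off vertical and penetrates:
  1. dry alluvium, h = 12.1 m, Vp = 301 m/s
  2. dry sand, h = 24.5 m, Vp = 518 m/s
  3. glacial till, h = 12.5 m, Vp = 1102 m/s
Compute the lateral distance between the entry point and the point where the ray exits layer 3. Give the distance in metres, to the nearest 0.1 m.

Ray parameter p = sin 13.8° / 301 m/s = 7.9247e-04 s/m.
Layer 1: θ = 13.80°; offset = 12.1·tan 13.80° = 2.972 m.
Layer 2: sin θ = p·518 = 0.4105 → θ = 24.24°; offset = 24.5·tan 24.24° = 11.029 m.
Layer 3: sin θ = p·1102 = 0.8733 → θ = 60.84°; offset = 12.5·tan 60.84° = 22.407 m.
Total horizontal offset = 36.408 m.

36.4 m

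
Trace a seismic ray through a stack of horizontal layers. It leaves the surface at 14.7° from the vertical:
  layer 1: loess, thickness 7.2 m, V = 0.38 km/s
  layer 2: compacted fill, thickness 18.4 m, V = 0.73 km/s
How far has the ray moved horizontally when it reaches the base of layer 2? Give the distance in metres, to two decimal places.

12.16 m

Ray parameter p = sin 14.7° / 0.38 km/s = 6.6778e-01 s/km.
Layer 1: θ = 14.70°; offset = 7.2·tan 14.70° = 1.8889 m.
Layer 2: sin θ = p·0.73 = 0.4875 → θ = 29.18°; offset = 18.4·tan 29.18° = 10.2730 m.
Total horizontal offset = 12.1619 m.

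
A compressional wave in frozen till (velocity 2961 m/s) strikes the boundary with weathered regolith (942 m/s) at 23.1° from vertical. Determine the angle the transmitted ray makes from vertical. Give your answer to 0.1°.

sin θ₁/V₁ = sin θ₂/V₂ ⇒ sin θ₂ = 942·sin 23.1°/2961 = 942·0.3923/2961 = 0.1248.
θ₂ = arcsin 0.1248 = 7.17° from the normal.

7.2°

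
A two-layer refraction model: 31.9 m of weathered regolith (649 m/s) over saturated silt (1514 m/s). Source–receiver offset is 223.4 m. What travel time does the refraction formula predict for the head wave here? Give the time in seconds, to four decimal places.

θ_c = arcsin(V₁/V₂) = arcsin(649/1514) = 25.38°, cos θ_c = 0.9035.
Intercept time tᵢ = 2h cos θ_c / V₁ = 2·31.9·0.9035/649 = 0.08882 s.
t = x/V₂ + tᵢ = 223.4/1514 + 0.08882 = 0.23637 s.

0.2364 s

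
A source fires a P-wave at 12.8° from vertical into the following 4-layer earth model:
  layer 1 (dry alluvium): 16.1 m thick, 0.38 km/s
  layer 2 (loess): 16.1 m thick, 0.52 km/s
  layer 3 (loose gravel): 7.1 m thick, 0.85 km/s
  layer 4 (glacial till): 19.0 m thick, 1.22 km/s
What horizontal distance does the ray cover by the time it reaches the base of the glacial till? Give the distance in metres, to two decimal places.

Ray parameter p = sin 12.8° / 0.38 km/s = 5.8302e-01 s/km.
Layer 1: θ = 12.80°; offset = 16.1·tan 12.80° = 3.6578 m.
Layer 2: sin θ = p·0.52 = 0.3032 → θ = 17.65°; offset = 16.1·tan 17.65° = 5.1221 m.
Layer 3: sin θ = p·0.85 = 0.4956 → θ = 29.71°; offset = 7.1·tan 29.71° = 4.0510 m.
Layer 4: sin θ = p·1.22 = 0.7113 → θ = 45.34°; offset = 19.0·tan 45.34° = 19.2267 m.
Σ offsets = 32.0576 m.

32.06 m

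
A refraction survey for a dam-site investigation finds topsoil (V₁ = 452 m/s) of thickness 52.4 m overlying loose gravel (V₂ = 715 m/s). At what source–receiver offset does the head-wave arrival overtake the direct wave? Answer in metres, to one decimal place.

220.8 m

x_cross = 2h·√((V₂+V₁)/(V₂−V₁)).
(V₂+V₁)/(V₂−V₁) = (715+452)/(715−452) = 4.4373; √ = 2.1065.
x_cross = 2·52.4·2.1065 = 220.76 m.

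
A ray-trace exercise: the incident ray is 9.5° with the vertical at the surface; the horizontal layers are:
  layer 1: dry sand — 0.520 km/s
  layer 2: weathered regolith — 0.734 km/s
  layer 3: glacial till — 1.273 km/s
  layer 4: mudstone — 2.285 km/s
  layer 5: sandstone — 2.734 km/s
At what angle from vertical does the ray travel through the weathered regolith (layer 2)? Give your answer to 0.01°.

Snell's law across each interface conserves sin θ / V, so sin θ_2 = V_2·sin θ₁/V₁.
sin θ_2 = 0.734 × sin 9.5° / 0.520 = 0.2330.
θ_2 = arcsin 0.2330 = 13.47°.

13.47°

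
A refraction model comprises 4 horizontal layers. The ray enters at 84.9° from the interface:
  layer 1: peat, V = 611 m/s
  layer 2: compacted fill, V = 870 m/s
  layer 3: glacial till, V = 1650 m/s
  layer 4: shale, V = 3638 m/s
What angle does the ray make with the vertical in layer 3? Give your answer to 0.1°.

13.9°

From the normal: θ₁ = 90° − 84.9° = 5.1°.
Snell's law across each interface conserves sin θ / V, so sin θ_3 = V_3·sin θ₁/V₁.
sin θ_3 = 1650 × sin 5.1° / 611 = 0.2401.
θ_3 = 13.89° from the vertical.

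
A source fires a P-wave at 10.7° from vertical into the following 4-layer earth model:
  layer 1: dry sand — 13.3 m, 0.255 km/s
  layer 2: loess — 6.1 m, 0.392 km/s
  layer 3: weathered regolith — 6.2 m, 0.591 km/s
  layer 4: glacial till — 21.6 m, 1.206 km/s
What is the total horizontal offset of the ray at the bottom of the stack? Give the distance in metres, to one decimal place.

46.9 m

Apply Snell's law at each interface; in layer i the horizontal offset is hᵢ·tan θᵢ.
Layer 1: θ = 10.70°; offset = 13.3·tan 10.70° = 2.513 m.
Layer 2: sin θ = 0.392·sin 10.7°/0.255 = 0.2854, θ = 16.58°; offset = 6.1·tan 16.58° = 1.817 m.
Layer 3: sin θ = 0.591·sin 10.7°/0.255 = 0.4303, θ = 25.49°; offset = 6.2·tan 25.49° = 2.956 m.
Layer 4: sin θ = 1.206·sin 10.7°/0.255 = 0.8781, θ = 61.41°; offset = 21.6·tan 61.41° = 39.639 m.
Σ offsets = 46.924 m.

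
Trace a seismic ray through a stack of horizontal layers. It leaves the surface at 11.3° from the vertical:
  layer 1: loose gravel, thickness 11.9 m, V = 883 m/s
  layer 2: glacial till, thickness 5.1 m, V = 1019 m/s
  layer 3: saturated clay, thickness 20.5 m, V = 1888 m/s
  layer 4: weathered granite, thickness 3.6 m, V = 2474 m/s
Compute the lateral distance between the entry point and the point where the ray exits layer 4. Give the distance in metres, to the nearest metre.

Apply Snell's law at each interface; in layer i the horizontal offset is hᵢ·tan θᵢ.
Layer 1: θ = 11.30°; offset = 11.9·tan 11.30° = 2.378 m.
Layer 2: sin θ = 1019·sin 11.3°/883 = 0.2261, θ = 13.07°; offset = 5.1·tan 13.07° = 1.184 m.
Layer 3: sin θ = 1888·sin 11.3°/883 = 0.4190, θ = 24.77°; offset = 20.5·tan 24.77° = 9.459 m.
Layer 4: sin θ = 2474·sin 11.3°/883 = 0.5490, θ = 33.30°; offset = 3.6·tan 33.30° = 2.365 m.
Summing the layer offsets gives 15.385 m.

15 m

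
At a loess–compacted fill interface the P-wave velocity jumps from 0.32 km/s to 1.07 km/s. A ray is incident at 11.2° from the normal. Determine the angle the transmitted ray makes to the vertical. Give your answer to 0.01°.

Snell's law: sin θ₂ = (V₂/V₁)·sin θ₁ = (1.07/0.32)·sin 11.2° = 0.6495.
θ₂ = sin⁻¹(0.6495) = 40.50° (from vertical).

40.50°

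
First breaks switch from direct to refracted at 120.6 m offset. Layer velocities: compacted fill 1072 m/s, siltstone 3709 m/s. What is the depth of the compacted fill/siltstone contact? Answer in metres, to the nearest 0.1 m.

h = (x_cross/2)·√((V₂−V₁)/(V₂+V₁)).
(V₂−V₁)/(V₂+V₁) = (3709−1072)/(3709+1072) = 0.5516; √ = 0.7427.
h = (120.6/2)·0.7427 = 44.78 m.

44.8 m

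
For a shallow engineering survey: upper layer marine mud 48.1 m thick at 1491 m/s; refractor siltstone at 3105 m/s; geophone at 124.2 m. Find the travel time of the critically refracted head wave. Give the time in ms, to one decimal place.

96.6 ms

t = x/V₂ + 2h·√(V₂²−V₁²)/(V₁V₂).
√(V₂²−V₁²) = √(3105²−1491²) = 2723.6 m/s; delay term = 2·48.1·2723.6/(1491·3105) = 0.05659 s.
t = 124.2/3105 + 0.05659 = 0.09659 s.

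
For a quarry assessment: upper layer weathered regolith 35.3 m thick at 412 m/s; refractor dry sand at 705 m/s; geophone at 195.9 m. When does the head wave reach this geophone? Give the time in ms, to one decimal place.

416.9 ms

θ_c = arcsin(V₁/V₂) = arcsin(412/705) = 35.76°, cos θ_c = 0.8115.
Intercept time tᵢ = 2h cos θ_c / V₁ = 2·35.3·0.8115/412 = 0.13905 s.
t = x/V₂ + tᵢ = 195.9/705 + 0.13905 = 0.41692 s.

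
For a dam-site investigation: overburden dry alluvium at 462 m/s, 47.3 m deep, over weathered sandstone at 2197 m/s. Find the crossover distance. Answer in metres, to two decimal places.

117.11 m

θ_c = arcsin(462/2197) = 12.14°, so cos θ_c = 0.9776 and tᵢ = 2h cos θ_c/V₁ = 0.2002 s.
At crossover x/V₁ = x/V₂ + tᵢ ⇒ x = tᵢ/(1/V₁ − 1/V₂) = 0.20018/(2.1645e-03 − 4.5517e-04) = 117.11 m.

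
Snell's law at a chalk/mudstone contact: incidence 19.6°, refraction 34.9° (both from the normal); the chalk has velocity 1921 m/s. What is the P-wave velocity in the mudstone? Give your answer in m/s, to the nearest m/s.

3276 m/s

Snell's law: sin 19.6°/V₁ = sin 34.9°/V₂.
V₂ = V₁·sin 34.9°/sin 19.6° = 1921 × 1.7056 = 3276.46 m/s.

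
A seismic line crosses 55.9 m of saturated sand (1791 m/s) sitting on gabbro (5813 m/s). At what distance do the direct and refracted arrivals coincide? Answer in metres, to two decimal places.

153.72 m

x_cross = 2h·√((V₂+V₁)/(V₂−V₁)).
(V₂+V₁)/(V₂−V₁) = (5813+1791)/(5813−1791) = 1.8906; √ = 1.3750.
x_cross = 2·55.9·1.3750 = 153.72 m.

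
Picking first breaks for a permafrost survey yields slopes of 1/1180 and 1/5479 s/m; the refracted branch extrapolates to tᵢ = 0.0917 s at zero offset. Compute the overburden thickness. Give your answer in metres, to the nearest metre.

55 m

h = tᵢ·V₁·V₂ / (2·√(V₂²−V₁²)).
√(V₂²−V₁²) = √(5479² − 1180²) = 5350.4 m/s.
h = 0.0917 s × 1180 × 5479 / (2 × 5350.4) = 55.40 m.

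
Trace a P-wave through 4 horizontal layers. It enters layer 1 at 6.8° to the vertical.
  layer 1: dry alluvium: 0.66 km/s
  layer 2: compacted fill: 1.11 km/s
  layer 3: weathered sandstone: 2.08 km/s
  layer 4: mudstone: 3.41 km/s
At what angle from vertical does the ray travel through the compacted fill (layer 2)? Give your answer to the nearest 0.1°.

Snell's law across each interface conserves sin θ / V, so sin θ_2 = V_2·sin θ₁/V₁.
sin θ_2 = 1.11 × sin 6.8° / 0.66 = 0.1991.
θ_2 = arcsin 0.1991 = 11.49°.

11.5°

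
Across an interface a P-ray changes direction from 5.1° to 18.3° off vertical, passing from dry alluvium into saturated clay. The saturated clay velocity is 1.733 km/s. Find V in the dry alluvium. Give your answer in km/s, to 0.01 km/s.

sin 5.1° = 0.0889; sin 18.3° = 0.3140.
V₁ = V₂·(sin θ₁/sin θ₂) = 1.733·(0.0889/0.3140) = 0.49 km/s.

0.49 km/s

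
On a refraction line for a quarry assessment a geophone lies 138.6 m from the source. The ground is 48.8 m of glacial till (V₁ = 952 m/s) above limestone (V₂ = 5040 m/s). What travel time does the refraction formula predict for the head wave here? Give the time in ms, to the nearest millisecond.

128 ms

t = x/V₂ + 2h·√(V₂²−V₁²)/(V₁V₂).
√(V₂²−V₁²) = √(5040²−952²) = 4949.3 m/s; delay term = 2·48.8·4949.3/(952·5040) = 0.10068 s.
t = 138.6/5040 + 0.10068 = 0.12818 s.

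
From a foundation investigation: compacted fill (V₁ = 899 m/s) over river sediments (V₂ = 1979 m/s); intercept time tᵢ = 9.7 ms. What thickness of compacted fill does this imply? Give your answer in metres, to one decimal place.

4.9 m

θ_c = arcsin(899/1979) = 27.02°; cos θ_c = 0.8909.
tᵢ = 2h cos θ_c/V₁ ⇒ h = tᵢ·V₁/(2 cos θ_c) = 0.0097·899/(2·0.8909) = 4.89 m.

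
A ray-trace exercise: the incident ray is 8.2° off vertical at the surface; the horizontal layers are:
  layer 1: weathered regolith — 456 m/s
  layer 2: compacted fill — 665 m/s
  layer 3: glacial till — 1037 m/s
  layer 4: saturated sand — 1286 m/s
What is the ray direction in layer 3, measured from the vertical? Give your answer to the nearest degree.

Snell's law across each interface conserves sin θ / V, so sin θ_3 = V_3·sin θ₁/V₁.
sin θ_3 = 1037 × sin 8.2° / 456 = 0.3244.
θ_3 = 18.93° from the vertical.

19°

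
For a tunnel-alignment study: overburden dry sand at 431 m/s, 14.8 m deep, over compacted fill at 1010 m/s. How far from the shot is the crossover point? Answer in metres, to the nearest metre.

θ_c = arcsin(431/1010) = 25.26°, so cos θ_c = 0.9044 and tᵢ = 2h cos θ_c/V₁ = 0.0621 s.
At crossover x/V₁ = x/V₂ + tᵢ ⇒ x = tᵢ/(1/V₁ − 1/V₂) = 0.06211/(2.3202e-03 − 9.9010e-04) = 46.70 m.

47 m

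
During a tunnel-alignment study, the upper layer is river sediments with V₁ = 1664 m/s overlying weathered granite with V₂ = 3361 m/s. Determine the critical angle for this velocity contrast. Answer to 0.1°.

29.7°

Critical incidence: sin θ_c = V₁/V₂ = 1664/3361 = 0.4951.
θ_c = arcsin 0.4951 = 29.68°.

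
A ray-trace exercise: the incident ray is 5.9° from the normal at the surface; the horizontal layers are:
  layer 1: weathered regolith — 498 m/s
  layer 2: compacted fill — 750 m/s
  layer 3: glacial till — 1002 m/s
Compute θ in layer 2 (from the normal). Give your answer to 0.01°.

8.91°

Ray parameter p = sin 5.9° / 498 = 2.0641e-04 s/m.
sin θ_2 = p·V_2 = 2.0641e-04 × 750 = 0.1548.
θ_2 = 8.91° from the vertical.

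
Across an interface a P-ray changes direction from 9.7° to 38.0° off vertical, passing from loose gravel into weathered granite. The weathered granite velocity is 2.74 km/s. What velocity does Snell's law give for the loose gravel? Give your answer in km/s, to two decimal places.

Snell's law: sin 9.7°/V₁ = sin 38.0°/V₂.
V₁ = V₂·sin 9.7°/sin 38.0° = 2.74 × 0.2737 = 0.75 km/s.

0.75 km/s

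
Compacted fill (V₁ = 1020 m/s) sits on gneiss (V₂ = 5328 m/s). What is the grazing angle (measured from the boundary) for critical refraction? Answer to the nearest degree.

Critical incidence: sin θ_c = V₁/V₂ = 1020/5328 = 0.1914.
θ_c = arcsin 0.1914 = 11.04°.
Measured from the interface: 90° − 11.04° = 78.96°.

79°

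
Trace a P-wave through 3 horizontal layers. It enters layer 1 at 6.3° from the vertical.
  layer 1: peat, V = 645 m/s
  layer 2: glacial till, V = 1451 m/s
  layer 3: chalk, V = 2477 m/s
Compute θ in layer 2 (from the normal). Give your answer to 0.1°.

Snell's law across each interface conserves sin θ / V, so sin θ_2 = V_2·sin θ₁/V₁.
sin θ_2 = 1451 × sin 6.3° / 645 = 0.2469.
θ_2 = arcsin 0.2469 = 14.29°.

14.3°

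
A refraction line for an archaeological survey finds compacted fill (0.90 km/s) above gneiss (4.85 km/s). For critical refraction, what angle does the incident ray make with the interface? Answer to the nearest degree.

79°

Critical incidence: sin θ_c = V₁/V₂ = 0.90/4.85 = 0.1856.
θ_c = arcsin 0.1856 = 10.69°.
Measured from the interface: 90° − 10.69° = 79.31°.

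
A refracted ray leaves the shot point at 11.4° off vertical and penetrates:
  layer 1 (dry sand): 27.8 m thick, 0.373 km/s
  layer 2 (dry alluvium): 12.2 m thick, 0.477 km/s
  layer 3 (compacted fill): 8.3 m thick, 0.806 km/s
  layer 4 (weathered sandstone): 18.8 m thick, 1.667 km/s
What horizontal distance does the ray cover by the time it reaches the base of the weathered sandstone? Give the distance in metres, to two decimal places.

48.15 m

Ray parameter p = sin 11.4° / 0.373 km/s = 5.2991e-01 s/km.
Layer 1: θ = 11.40°; offset = 27.8·tan 11.40° = 5.6055 m.
Layer 2: sin θ = p·0.477 = 0.2528 → θ = 14.64°; offset = 12.2·tan 14.64° = 3.1873 m.
Layer 3: sin θ = p·0.806 = 0.4271 → θ = 25.28°; offset = 8.3·tan 25.28° = 3.9206 m.
Layer 4: sin θ = p·1.667 = 0.8834 → θ = 62.05°; offset = 18.8·tan 62.05° = 35.4335 m.
Total horizontal offset = 48.1468 m.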